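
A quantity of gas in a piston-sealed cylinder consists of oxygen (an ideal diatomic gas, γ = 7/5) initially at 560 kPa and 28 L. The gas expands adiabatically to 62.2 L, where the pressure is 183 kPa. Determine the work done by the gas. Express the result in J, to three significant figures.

W ≈ 10700 J

Adiabatic: W = (P₁V₁ − P₂V₂)/(γ − 1) with γ = 7/5.
P₁V₁ = 15680 J, P₂V₂ = 11383 J.
W = (15680 − 11383) / 0.4 = 10744 J.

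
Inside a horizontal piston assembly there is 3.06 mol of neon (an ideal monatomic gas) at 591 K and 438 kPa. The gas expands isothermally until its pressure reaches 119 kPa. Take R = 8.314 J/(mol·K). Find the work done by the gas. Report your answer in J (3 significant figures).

W ≈ 19600 J

Isothermal process: W = nRT ln(V₂/V₁) = nRT ln(P₁/P₂).
W = (3.06)(8.314)(591) × ln(438/119)
  = 15036 × ln(3.681) = 15036 × 1.303
W_by_gas = 19593 J.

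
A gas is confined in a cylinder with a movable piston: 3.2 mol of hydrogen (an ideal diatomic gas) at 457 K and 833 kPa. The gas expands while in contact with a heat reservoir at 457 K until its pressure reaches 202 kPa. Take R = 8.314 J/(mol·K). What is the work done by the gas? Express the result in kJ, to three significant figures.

Isothermal process: W = nRT ln(V₂/V₁) = nRT ln(P₁/P₂).
W = (3.2)(8.314)(457) × ln(833/202)
  = 12158 × ln(4.124) = 12158 × 1.417
W_by_gas = 17226 J.

W ≈ 17.2 kJ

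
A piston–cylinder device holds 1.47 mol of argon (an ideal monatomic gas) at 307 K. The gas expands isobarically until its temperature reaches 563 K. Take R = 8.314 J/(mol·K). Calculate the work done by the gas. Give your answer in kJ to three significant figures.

Isobaric: W = P ΔV = nR ΔT.
W = (1.47)(8.314)(563 − 307) = 3129 J.

W ≈ 3.13 kJ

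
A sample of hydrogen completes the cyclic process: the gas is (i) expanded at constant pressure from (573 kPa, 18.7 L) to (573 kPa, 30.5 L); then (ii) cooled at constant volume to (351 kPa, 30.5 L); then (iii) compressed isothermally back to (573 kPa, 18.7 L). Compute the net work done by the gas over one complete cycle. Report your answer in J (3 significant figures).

Leg (i): W = PΔV = (573)(30.5 − 18.7) = 6761 J.
Leg (ii): W = 0.
Leg (iii): W = PᵢVᵢ ln(V_f/Vᵢ) = (10706) ln(18.7/30.5) = -5237 J.
W_net = 6761 − 5237 = 1524 J.

W_net ≈ 1520 J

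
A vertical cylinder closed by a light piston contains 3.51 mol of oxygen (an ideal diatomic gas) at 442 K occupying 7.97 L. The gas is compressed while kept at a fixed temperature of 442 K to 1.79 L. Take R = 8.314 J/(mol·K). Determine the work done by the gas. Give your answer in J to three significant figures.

W ≈ -19300 J

Isothermal: W = nRT ln(V₂/V₁).
W = (3.51)(8.314)(442) × ln(1.79/7.97)
  = 12899 × -1.493
W_by_gas = -19264 J.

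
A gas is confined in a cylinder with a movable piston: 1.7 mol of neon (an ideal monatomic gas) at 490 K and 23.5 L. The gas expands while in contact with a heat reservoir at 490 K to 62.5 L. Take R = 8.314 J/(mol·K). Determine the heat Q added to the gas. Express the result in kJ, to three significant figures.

Q ≈ 6.77 kJ

Isothermal ⇒ ΔU = 0, so Q = W = nRT ln(V₂/V₁).
Q = (1.7)(8.314)(490) ln(62.5/23.5) = 6926 × 0.9782 = 6774 J.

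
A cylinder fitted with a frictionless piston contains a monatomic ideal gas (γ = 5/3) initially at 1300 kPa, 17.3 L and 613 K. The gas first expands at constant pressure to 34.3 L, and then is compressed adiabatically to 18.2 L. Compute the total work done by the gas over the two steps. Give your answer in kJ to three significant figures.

Step 1 (isobaric): W = PΔV = (1300 kPa)(34.3 − 17.3 L) = 22100 J.
After step 1: P = 1300 kPa, V = 34.3 L, T = 1215 K.
Step 2 (adiabatic): W = (P₁V₁ − P₂V₂)/(γ−1) = (44590 − 68033)/0.667 = -35164 J.
W_total = 22100 − 35164 = -13064 J.

W_total ≈ -13.1 kJ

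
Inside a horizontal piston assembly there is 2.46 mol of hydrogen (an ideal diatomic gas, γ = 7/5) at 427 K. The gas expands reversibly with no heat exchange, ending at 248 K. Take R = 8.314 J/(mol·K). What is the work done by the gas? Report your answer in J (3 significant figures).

Adiabatic ⇒ Q = 0, so W_by = −ΔU = nCᵥ(T₁ − T₂).
Cᵥ = 5R/2 = 20.79 J/(mol·K).
W = (2.46)(20.79)(427 − 248) = 9152 J.

W ≈ 9150 J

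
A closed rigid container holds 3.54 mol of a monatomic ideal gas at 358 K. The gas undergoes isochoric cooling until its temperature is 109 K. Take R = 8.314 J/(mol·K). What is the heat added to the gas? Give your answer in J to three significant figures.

Constant volume ⇒ W = 0, so Q = ΔU = nCᵥΔT with Cᵥ = 3R/2 = 12.47 J/(mol·K).
ΔU = (3.54)(12.47)(109 − 358) = -10993 J.

Q ≈ -11000 J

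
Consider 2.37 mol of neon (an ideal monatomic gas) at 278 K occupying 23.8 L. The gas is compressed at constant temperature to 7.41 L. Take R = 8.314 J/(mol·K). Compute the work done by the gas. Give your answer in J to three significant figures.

Isothermal: W = nRT ln(V₂/V₁).
W = (2.37)(8.314)(278) × ln(7.41/23.8)
  = 5478 × -1.167
W_by_gas = -6392 J.

W ≈ -6390 J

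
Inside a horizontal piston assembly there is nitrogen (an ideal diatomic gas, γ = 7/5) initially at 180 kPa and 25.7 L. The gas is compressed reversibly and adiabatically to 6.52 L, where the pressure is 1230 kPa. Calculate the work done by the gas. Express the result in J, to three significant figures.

Adiabatic: W = (P₁V₁ − P₂V₂)/(γ − 1) with γ = 7/5.
P₁V₁ = 4626 J, P₂V₂ = 8020 J.
W = (4626 − 8020) / 0.4 = -8484 J.

W ≈ -8480 J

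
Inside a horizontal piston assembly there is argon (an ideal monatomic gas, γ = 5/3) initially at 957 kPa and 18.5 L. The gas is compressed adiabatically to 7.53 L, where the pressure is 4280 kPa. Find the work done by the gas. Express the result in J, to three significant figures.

W ≈ -21800 J

Adiabatic: W = (P₁V₁ − P₂V₂)/(γ − 1) with γ = 5/3.
P₁V₁ = 17704 J, P₂V₂ = 32228 J.
W = (17704 − 32228) / 0.6667 = -21786 J.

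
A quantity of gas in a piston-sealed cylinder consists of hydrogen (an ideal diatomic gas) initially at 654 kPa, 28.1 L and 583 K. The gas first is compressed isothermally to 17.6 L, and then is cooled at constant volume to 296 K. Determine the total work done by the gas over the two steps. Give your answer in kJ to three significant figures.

Step 1 (isothermal): W = P₁V₁ ln(V₂/V₁) = (18377) ln(17.6/28.1) = -8598 J.
Step 2 (isochoric): W = 0 (constant volume).
W_total = -8598 + 0 = -8598 J.

W_total ≈ -8.60 kJ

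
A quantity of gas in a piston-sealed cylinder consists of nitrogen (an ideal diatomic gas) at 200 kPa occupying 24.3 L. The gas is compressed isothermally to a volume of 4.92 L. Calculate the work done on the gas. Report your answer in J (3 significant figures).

Isothermal: W = nRT ln(V₂/V₁) = P₁V₁ ln(V₂/V₁).
P₁V₁ = (200 kPa)(24.3 L) = 4860 J.
W = 4860 × ln(4.92/24.3) = 4860 × -1.597
W_by_gas = -7762 J; work on gas = −W_by = 7762 J.

W ≈ 7760 J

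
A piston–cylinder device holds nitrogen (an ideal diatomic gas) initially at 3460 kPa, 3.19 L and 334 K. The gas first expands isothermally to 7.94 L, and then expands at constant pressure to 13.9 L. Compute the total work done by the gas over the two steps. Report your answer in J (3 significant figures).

W_total ≈ 18300 J

Step 1 (isothermal): W = P₁V₁ ln(V₂/V₁) = (11037) ln(7.94/3.19) = 10065 J.
After step 1: P = 1390 kPa, V = 7.94 L, T = 334 K.
Step 2 (isobaric): W = PΔV = (1390 kPa)(13.9 − 7.94 L) = 8285 J.
W_total = 10065 + 8285 = 18350 J.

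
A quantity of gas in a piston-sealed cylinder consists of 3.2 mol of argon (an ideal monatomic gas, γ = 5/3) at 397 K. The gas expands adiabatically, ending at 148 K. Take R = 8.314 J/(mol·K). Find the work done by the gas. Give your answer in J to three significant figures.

Adiabatic ⇒ Q = 0, so W_by = −ΔU = nCᵥ(T₁ − T₂).
Cᵥ = 3R/2 = 12.47 J/(mol·K).
W = (3.2)(12.47)(397 − 148) = 9937 J.

W ≈ 9940 J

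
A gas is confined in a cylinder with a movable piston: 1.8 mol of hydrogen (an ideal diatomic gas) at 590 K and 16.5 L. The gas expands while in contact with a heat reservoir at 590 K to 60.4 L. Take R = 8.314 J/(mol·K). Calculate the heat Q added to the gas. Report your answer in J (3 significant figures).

Isothermal ⇒ ΔU = 0, so Q = W = nRT ln(V₂/V₁).
Q = (1.8)(8.314)(590) ln(60.4/16.5) = 8829 × 1.298 = 11457 J.

Q ≈ 11500 J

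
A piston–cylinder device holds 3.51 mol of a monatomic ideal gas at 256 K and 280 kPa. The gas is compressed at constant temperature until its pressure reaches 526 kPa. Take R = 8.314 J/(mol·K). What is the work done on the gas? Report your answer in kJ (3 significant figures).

Isothermal process: W = nRT ln(V₂/V₁) = nRT ln(P₁/P₂).
W = (3.51)(8.314)(256) × ln(280/526)
  = 7471 × ln(0.5323) = 7471 × -0.6305
W_by_gas = -4710 J; work on gas = −W_by = 4710 J.

W ≈ 4.71 kJ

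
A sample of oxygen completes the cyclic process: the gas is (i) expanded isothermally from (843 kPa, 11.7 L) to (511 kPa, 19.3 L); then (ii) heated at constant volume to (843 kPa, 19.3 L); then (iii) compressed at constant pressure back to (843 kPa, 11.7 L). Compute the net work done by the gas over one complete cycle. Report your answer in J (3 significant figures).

Leg (i): W = PᵢVᵢ ln(V_f/Vᵢ) = (9863) ln(19.3/11.7) = 4937 J.
Leg (ii): W = 0.
Leg (iii): W = PΔV = (843)(11.7 − 19.3) = -6407 J.
W_net = 4937 − 6407 = -1470 J.

W_net ≈ -1470 J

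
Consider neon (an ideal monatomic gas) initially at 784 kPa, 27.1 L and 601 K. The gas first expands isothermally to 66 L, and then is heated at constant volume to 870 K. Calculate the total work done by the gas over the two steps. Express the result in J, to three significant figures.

Step 1 (isothermal): W = P₁V₁ ln(V₂/V₁) = (21246) ln(66/27.1) = 18912 J.
Step 2 (isochoric): W = 0 (constant volume).
W_total = 18912 + 0 = 18912 J.

W_total ≈ 18900 J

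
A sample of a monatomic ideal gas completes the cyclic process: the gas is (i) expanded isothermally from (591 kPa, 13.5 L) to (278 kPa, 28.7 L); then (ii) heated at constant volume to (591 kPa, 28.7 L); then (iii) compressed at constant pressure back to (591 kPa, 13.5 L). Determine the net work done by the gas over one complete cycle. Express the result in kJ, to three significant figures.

Leg (i): W = PᵢVᵢ ln(V_f/Vᵢ) = (7978) ln(28.7/13.5) = 6017 J.
Leg (ii): W = 0.
Leg (iii): W = PΔV = (591)(13.5 − 28.7) = -8983 J.
W_net = 6017 − 8983 = -2966 J.

W_net ≈ -2.97 kJ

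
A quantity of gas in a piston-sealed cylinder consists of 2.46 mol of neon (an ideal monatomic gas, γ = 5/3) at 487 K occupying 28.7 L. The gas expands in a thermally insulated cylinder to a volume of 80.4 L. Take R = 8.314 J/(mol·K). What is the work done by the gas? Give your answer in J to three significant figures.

W ≈ 7420 J

Adiabatic: TV^(γ−1) = const with γ = 5/3.
T₂ = T₁ (V₁/V₂)^(γ−1) = 487 × (28.7/80.4)^0.667 = 487 × 0.5032 = 245.1 K.
W_by = nCᵥ(T₁ − T₂) = (2.46)(12.47)(487 − 245.1) = 7422 J.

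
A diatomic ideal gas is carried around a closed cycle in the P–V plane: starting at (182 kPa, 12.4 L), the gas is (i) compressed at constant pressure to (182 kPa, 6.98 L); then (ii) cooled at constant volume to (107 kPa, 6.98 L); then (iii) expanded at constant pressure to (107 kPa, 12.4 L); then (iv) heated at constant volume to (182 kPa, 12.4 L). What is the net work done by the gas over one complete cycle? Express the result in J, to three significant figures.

W_net ≈ -406 J

Constant-volume legs do no work.
W(i) = (182)(6.98 − 12.4) = -986.4 J; W(iii) = (107)(12.4 − 6.98) = 579.9 J.
W_net = -986.4 + 579.9 = -406.5 J (the counter-clockwise enclosed area).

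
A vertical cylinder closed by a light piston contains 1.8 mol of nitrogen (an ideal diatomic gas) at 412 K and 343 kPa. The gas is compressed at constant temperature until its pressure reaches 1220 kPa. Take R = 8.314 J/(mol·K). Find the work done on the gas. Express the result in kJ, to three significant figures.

W ≈ 7.82 kJ

Isothermal process: W = nRT ln(V₂/V₁) = nRT ln(P₁/P₂).
W = (1.8)(8.314)(412) × ln(343/1220)
  = 6166 × ln(0.2811) = 6166 × -1.269
W_by_gas = -7823 J; work on gas = −W_by = 7823 J.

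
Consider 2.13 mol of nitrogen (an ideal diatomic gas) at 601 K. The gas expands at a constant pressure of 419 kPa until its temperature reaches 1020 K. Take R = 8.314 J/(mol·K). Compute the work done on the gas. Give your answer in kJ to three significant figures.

W ≈ -7.42 kJ

Isobaric: W = P ΔV = nR ΔT.
W = (2.13)(8.314)(1020 − 601) = 7420 J.
Work on gas = −W_by = -7420 J.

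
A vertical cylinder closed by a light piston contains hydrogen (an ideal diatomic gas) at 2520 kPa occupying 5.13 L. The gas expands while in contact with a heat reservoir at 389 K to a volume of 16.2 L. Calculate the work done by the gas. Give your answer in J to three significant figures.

W ≈ 14900 J

Isothermal: W = nRT ln(V₂/V₁) = P₁V₁ ln(V₂/V₁).
P₁V₁ = (2520 kPa)(5.13 L) = 12928 J.
W = 12928 × ln(16.2/5.13) = 12928 × 1.15
W_by_gas = 14866 J.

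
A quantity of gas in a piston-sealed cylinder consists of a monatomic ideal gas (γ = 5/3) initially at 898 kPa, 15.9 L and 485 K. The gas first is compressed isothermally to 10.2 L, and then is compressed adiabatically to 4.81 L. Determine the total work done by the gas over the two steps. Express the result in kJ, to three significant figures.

Step 1 (isothermal): W = P₁V₁ ln(V₂/V₁) = (14278) ln(10.2/15.9) = -6339 J.
After step 1: P = 1400 kPa, V = 10.2 L, T = 485 K.
Step 2 (adiabatic): W = (P₁V₁ − P₂V₂)/(γ−1) = (14278 − 23567)/0.667 = -13934 J.
W_total = -6339 − 13934 = -20272 J.

W_total ≈ -20.3 kJ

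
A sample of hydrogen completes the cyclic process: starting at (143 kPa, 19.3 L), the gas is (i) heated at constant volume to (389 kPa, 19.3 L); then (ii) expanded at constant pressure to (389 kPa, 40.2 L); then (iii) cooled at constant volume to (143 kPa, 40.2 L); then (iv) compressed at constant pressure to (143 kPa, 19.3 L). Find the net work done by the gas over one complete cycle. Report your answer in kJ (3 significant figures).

W_net ≈ 5.14 kJ

Constant-volume legs do no work.
W(ii) = (389)(40.2 − 19.3) = 8130 J; W(iv) = (143)(19.3 − 40.2) = -2989 J.
W_net = 8130 − 2989 = 5141 J (the clockwise enclosed area).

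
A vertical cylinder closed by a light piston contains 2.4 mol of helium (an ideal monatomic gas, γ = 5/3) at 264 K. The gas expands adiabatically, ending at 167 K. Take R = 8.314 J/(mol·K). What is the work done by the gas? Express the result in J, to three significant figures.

W ≈ 2900 J

Adiabatic ⇒ Q = 0, so W_by = −ΔU = nCᵥ(T₁ − T₂).
Cᵥ = 3R/2 = 12.47 J/(mol·K).
W = (2.4)(12.47)(264 − 167) = 2903 J.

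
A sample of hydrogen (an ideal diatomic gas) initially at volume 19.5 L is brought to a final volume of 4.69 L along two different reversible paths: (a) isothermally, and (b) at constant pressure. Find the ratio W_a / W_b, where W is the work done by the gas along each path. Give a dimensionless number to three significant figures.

W_a / W_b ≈ 1.88

Path (a) isothermal: W = P₁V₁ ln(V₂/V₁) → W_a/(P₁V₁) = -1.425.
Path (b) isobaric: W = P₁(V₂ − V₁) → W_b/(P₁V₁) = -0.7595.
W_a / W_b = -1.425 / -0.7595 = 1.876.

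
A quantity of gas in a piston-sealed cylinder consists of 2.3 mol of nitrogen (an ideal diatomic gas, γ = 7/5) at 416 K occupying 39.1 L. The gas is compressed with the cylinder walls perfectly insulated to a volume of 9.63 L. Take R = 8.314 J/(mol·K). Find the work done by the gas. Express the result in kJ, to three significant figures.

W ≈ -14.9 kJ

Adiabatic: TV^(γ−1) = const with γ = 7/5.
T₂ = T₁ (V₁/V₂)^(γ−1) = 416 × (39.1/9.63)^0.4 = 416 × 1.752 = 728.6 K.
W_by = nCᵥ(T₁ − T₂) = (2.3)(20.79)(416 − 728.6) = -14946 J.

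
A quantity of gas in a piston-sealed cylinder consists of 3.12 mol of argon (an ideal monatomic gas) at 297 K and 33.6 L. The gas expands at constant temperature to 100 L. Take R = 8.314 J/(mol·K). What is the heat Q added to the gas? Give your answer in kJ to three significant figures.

Q ≈ 8.40 kJ

Isothermal ⇒ ΔU = 0, so Q = W = nRT ln(V₂/V₁).
Q = (3.12)(8.314)(297) ln(100/33.6) = 7704 × 1.091 = 8402 J.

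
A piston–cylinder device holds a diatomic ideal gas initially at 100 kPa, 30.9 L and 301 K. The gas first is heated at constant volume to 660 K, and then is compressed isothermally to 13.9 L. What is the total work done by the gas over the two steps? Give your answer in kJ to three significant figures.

Step 1 (isochoric): W = 0 (constant volume).
After step 1: P = 219.3 kPa (V unchanged).
Step 2 (isothermal): W = P₁V₁ ln(V₂/V₁) = (6775) ln(13.9/30.9) = -5413 J.
W_total = 0 − 5413 = -5413 J.

W_total ≈ -5.41 kJ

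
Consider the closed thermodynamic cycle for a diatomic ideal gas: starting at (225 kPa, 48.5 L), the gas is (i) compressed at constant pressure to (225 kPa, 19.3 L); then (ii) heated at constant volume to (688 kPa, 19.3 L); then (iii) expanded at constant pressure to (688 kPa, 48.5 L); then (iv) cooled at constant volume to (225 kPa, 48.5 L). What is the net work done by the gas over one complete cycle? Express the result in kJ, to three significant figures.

Constant-volume legs do no work.
W(i) = (225)(19.3 − 48.5) = -6570 J; W(iii) = (688)(48.5 − 19.3) = 20090 J.
W_net = -6570 + 20090 = 13520 J (the clockwise enclosed area).

W_net ≈ 13.5 kJ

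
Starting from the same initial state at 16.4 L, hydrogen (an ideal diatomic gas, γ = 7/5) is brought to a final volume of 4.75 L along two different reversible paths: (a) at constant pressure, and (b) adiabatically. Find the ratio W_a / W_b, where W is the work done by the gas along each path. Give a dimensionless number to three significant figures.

W_a / W_b ≈ 0.443

Path (a) isobaric: W = P₁(V₂ − V₁) → W_a/(P₁V₁) = -0.7104.
Path (b) adiabatic: W = P₁V₁(1 − (V₁/V₂)^(γ−1))/(γ−1) → W_b/(P₁V₁) = -1.604.
W_a / W_b = -0.7104 / -1.604 = 0.4429.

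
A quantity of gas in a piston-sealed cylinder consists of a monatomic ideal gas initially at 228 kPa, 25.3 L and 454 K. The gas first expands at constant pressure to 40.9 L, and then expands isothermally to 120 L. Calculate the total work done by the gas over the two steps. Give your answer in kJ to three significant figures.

Step 1 (isobaric): W = PΔV = (228 kPa)(40.9 − 25.3 L) = 3557 J.
After step 1: P = 228 kPa, V = 40.9 L, T = 733.9 K.
Step 2 (isothermal): W = P₁V₁ ln(V₂/V₁) = (9325) ln(120/40.9) = 10037 J.
W_total = 3557 + 10037 = 13594 J.

W_total ≈ 13.6 kJ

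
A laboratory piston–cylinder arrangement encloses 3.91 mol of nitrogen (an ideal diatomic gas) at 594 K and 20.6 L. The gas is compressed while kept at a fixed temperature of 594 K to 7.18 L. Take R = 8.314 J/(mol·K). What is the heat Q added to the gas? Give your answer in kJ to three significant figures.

Isothermal ⇒ ΔU = 0, so Q = W = nRT ln(V₂/V₁).
Q = (3.91)(8.314)(594) ln(7.18/20.6) = 19310 × -1.054 = -20352 J.

Q ≈ -20.4 kJ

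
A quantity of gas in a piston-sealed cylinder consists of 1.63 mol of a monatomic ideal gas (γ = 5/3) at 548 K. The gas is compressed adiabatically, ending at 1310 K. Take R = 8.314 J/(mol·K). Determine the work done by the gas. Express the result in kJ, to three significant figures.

W ≈ -15.5 kJ

Adiabatic ⇒ Q = 0, so W_by = −ΔU = nCᵥ(T₁ − T₂).
Cᵥ = 3R/2 = 12.47 J/(mol·K).
W = (1.63)(12.47)(548 − 1310) = -15490 J.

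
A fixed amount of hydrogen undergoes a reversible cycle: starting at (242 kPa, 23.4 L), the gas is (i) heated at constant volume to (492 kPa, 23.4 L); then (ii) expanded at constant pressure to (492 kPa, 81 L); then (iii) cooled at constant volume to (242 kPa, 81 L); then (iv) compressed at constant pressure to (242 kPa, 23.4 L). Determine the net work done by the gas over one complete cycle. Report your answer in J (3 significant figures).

Constant-volume legs do no work.
W(ii) = (492)(81 − 23.4) = 28339 J; W(iv) = (242)(23.4 − 81) = -13939 J.
W_net = 28339 − 13939 = 14400 J (the clockwise enclosed area).

W_net ≈ 14400 J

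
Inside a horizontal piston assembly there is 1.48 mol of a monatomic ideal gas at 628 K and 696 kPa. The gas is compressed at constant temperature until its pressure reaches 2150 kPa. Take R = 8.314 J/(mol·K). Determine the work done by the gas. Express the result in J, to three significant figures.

Isothermal process: W = nRT ln(V₂/V₁) = nRT ln(P₁/P₂).
W = (1.48)(8.314)(628) × ln(696/2150)
  = 7727 × ln(0.3237) = 7727 × -1.128
W_by_gas = -8715 J.

W ≈ -8720 J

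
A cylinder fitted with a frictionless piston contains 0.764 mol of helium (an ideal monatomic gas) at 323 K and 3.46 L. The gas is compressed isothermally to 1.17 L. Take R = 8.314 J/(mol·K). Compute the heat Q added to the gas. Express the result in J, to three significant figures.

Isothermal ⇒ ΔU = 0, so Q = W = nRT ln(V₂/V₁).
Q = (0.764)(8.314)(323) ln(1.17/3.46) = 2052 × -1.084 = -2225 J.

Q ≈ -2220 J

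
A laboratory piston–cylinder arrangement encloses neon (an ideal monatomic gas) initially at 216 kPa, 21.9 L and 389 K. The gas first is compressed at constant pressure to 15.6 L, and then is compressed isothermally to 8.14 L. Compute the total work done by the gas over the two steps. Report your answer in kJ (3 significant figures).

Step 1 (isobaric): W = PΔV = (216 kPa)(15.6 − 21.9 L) = -1361 J.
After step 1: P = 216 kPa, V = 15.6 L, T = 277.1 K.
Step 2 (isothermal): W = P₁V₁ ln(V₂/V₁) = (3370) ln(8.14/15.6) = -2192 J.
W_total = -1361 − 2192 = -3553 J.

W_total ≈ -3.55 kJ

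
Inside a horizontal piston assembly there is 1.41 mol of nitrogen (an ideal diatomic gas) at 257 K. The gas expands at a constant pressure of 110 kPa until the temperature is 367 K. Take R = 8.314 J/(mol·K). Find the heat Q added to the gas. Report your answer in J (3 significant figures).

Q ≈ 4510 J

Isobaric: W = nRΔT = (1.41)(8.314)(110) = 1290 J.
ΔU = nCᵥΔT with Cᵥ = 5R/2: ΔU = (1.41)(20.79)(110) = 3224 J.
Q = ΔU + W = 3224 + 1290 = 4513 J.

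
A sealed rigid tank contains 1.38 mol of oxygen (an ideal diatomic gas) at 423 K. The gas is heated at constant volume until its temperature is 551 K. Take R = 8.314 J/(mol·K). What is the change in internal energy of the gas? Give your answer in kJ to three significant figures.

ΔU ≈ 3.67 kJ

Constant volume ⇒ W = 0, so Q = ΔU = nCᵥΔT with Cᵥ = 5R/2 = 20.79 J/(mol·K).
ΔU = (1.38)(20.79)(551 − 423) = 3671 J.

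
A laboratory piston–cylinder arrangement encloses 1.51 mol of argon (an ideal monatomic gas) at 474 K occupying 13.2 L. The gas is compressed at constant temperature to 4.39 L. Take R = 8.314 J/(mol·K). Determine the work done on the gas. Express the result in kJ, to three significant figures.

W ≈ 6.55 kJ

Isothermal: W = nRT ln(V₂/V₁).
W = (1.51)(8.314)(474) × ln(4.39/13.2)
  = 5951 × -1.101
W_by_gas = -6551 J; work on gas = −W_by = 6551 J.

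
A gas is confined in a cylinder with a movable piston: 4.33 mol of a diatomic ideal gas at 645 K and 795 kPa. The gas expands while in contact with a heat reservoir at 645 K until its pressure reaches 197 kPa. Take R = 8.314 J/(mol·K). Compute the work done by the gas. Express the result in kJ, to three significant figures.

W ≈ 32.4 kJ

Isothermal process: W = nRT ln(V₂/V₁) = nRT ln(P₁/P₂).
W = (4.33)(8.314)(645) × ln(795/197)
  = 23220 × ln(4.036) = 23220 × 1.395
W_by_gas = 32395 J.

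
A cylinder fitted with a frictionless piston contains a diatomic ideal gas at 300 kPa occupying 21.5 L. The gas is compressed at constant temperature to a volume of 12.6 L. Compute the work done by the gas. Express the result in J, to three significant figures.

Isothermal: W = nRT ln(V₂/V₁) = P₁V₁ ln(V₂/V₁).
P₁V₁ = (300 kPa)(21.5 L) = 6450 J.
W = 6450 × ln(12.6/21.5) = 6450 × -0.5344
W_by_gas = -3447 J.

W ≈ -3450 J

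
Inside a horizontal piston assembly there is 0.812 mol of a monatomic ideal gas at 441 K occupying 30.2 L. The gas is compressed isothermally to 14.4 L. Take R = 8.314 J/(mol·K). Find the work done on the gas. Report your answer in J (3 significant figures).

W ≈ 2200 J

Isothermal: W = nRT ln(V₂/V₁).
W = (0.812)(8.314)(441) × ln(14.4/30.2)
  = 2977 × -0.7406
W_by_gas = -2205 J; work on gas = −W_by = 2205 J.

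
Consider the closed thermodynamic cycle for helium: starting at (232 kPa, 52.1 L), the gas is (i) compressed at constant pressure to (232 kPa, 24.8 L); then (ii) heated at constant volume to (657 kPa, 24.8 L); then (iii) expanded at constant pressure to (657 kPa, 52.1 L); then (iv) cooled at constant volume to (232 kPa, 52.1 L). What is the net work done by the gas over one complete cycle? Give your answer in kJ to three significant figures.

Constant-volume legs do no work.
W(i) = (232)(24.8 − 52.1) = -6334 J; W(iii) = (657)(52.1 − 24.8) = 17936 J.
W_net = -6334 + 17936 = 11603 J (the clockwise enclosed area).

W_net ≈ 11.6 kJ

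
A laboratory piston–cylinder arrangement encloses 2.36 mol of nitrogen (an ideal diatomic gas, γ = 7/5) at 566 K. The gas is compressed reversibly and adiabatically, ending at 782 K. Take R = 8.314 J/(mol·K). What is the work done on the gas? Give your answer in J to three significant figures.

W ≈ 10600 J

Adiabatic ⇒ Q = 0, so W_by = −ΔU = nCᵥ(T₁ − T₂).
Cᵥ = 5R/2 = 20.79 J/(mol·K).
W = (2.36)(20.79)(566 − 782) = -10595 J.
Work on gas = −W_by = 10595 J.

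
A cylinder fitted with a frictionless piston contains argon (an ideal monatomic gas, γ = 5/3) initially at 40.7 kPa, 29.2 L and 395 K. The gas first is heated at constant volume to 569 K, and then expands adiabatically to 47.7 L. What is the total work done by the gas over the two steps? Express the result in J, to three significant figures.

Step 1 (isochoric): W = 0 (constant volume).
After step 1: P = 58.63 kPa (V unchanged).
Step 2 (adiabatic): W = (P₁V₁ − P₂V₂)/(γ−1) = (1712 − 1234)/0.667 = 716.6 J.
W_total = 0 + 716.6 = 716.6 J.

W_total ≈ 717 J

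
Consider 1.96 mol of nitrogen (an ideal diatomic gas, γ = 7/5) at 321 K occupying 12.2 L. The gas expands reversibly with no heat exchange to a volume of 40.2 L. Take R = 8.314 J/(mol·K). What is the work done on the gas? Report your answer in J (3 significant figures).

Adiabatic: TV^(γ−1) = const with γ = 7/5.
T₂ = T₁ (V₁/V₂)^(γ−1) = 321 × (12.2/40.2)^0.4 = 321 × 0.6207 = 199.2 K.
W_by = nCᵥ(T₁ − T₂) = (1.96)(20.79)(321 − 199.2) = 4961 J.
Work on gas = −W_by = -4961 J.

W ≈ -4960 J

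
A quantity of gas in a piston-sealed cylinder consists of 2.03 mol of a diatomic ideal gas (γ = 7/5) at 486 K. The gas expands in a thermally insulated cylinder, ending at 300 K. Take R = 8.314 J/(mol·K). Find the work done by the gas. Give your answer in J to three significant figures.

W ≈ 7850 J

Adiabatic ⇒ Q = 0, so W_by = −ΔU = nCᵥ(T₁ − T₂).
Cᵥ = 5R/2 = 20.79 J/(mol·K).
W = (2.03)(20.79)(486 − 300) = 7848 J.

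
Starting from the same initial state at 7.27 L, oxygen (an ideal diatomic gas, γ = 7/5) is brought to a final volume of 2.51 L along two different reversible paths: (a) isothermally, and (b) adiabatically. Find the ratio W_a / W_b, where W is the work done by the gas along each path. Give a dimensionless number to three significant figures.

Path (a) isothermal: W = P₁V₁ ln(V₂/V₁) → W_a/(P₁V₁) = -1.063.
Path (b) adiabatic: W = P₁V₁(1 − (V₁/V₂)^(γ−1))/(γ−1) → W_b/(P₁V₁) = -1.325.
W_a / W_b = -1.063 / -1.325 = 0.8023.

W_a / W_b ≈ 0.802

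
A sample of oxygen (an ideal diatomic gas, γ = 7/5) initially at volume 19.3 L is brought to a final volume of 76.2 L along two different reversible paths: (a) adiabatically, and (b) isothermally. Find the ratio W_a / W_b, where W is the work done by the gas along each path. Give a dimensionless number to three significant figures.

Path (a) adiabatic: W = P₁V₁(1 − (V₁/V₂)^(γ−1))/(γ−1) → W_a/(P₁V₁) = 1.057.
Path (b) isothermal: W = P₁V₁ ln(V₂/V₁) → W_b/(P₁V₁) = 1.373.
W_a / W_b = 1.057 / 1.373 = 0.7694.

W_a / W_b ≈ 0.769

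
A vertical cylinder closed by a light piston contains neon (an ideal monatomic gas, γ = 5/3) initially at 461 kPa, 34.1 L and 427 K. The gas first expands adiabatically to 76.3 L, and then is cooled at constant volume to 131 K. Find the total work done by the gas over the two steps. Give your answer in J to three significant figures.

W_total ≈ 9800 J

Step 1 (adiabatic): W = (P₁V₁ − P₂V₂)/(γ−1) = (15720 − 9189)/0.667 = 9796 J.
Step 2 (isochoric): W = 0 (constant volume).
W_total = 9796 + 0 = 9796 J.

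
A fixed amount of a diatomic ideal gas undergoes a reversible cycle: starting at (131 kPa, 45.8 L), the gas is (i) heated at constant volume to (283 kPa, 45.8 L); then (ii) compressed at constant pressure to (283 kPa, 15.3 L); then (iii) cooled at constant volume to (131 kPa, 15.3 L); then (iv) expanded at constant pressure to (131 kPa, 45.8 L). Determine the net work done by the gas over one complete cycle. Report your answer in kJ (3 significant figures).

Constant-volume legs do no work.
W(ii) = (283)(15.3 − 45.8) = -8631 J; W(iv) = (131)(45.8 − 15.3) = 3995 J.
W_net = -8631 + 3995 = -4636 J (the counter-clockwise enclosed area).

W_net ≈ -4.64 kJ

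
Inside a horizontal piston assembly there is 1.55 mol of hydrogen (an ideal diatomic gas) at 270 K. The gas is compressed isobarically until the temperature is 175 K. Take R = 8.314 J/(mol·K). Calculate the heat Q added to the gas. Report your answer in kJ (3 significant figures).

Q ≈ -4.28 kJ

Isobaric: W = nRΔT = (1.55)(8.314)(-95) = -1224 J.
ΔU = nCᵥΔT with Cᵥ = 5R/2: ΔU = (1.55)(20.79)(-95) = -3061 J.
Q = ΔU + W = -3061 − 1224 = -4285 J.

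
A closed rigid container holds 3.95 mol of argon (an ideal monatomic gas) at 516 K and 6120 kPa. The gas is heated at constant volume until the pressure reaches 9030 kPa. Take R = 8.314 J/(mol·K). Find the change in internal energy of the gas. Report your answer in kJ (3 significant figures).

ΔU ≈ 12.1 kJ

Constant volume ⇒ W = 0, so Q = ΔU = nCᵥΔT with Cᵥ = 3R/2 = 12.47 J/(mol·K).
At constant V, T₂/T₁ = P₂/P₁ ⇒ ΔT = T₁(P₂/P₁ − 1) = 516·(9030/6120 − 1) = 245.4 K.
ΔU = (3.95)(12.47)(245.4) = 12086 J.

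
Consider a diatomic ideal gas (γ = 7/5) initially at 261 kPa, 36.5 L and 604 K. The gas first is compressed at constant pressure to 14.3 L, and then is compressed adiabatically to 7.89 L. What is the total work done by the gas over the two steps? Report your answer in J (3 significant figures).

W_total ≈ -8300 J

Step 1 (isobaric): W = PΔV = (261 kPa)(14.3 − 36.5 L) = -5794 J.
After step 1: P = 261 kPa, V = 14.3 L, T = 236.6 K.
Step 2 (adiabatic): W = (P₁V₁ − P₂V₂)/(γ−1) = (3732 − 4735)/0.4 = -2506 J.
W_total = -5794 − 2506 = -8300 J.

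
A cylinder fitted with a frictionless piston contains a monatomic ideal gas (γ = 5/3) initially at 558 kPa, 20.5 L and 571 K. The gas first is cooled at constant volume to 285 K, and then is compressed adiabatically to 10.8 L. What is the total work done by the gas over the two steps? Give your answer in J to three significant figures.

W_total ≈ -4570 J

Step 1 (isochoric): W = 0 (constant volume).
After step 1: P = 278.5 kPa (V unchanged).
Step 2 (adiabatic): W = (P₁V₁ − P₂V₂)/(γ−1) = (5709 − 8753)/0.667 = -4565 J.
W_total = 0 − 4565 = -4565 J.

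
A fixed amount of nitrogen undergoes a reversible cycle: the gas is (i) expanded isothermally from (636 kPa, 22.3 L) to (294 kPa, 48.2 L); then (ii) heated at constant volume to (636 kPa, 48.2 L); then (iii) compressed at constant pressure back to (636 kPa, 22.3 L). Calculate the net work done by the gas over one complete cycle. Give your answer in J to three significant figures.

Leg (i): W = PᵢVᵢ ln(V_f/Vᵢ) = (14183) ln(48.2/22.3) = 10932 J.
Leg (ii): W = 0.
Leg (iii): W = PΔV = (636)(22.3 − 48.2) = -16472 J.
W_net = 10932 − 16472 = -5541 J.

W_net ≈ -5540 J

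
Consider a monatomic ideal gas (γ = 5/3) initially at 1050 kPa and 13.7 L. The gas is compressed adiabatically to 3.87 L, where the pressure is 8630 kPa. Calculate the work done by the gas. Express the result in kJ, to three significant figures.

W ≈ -28.5 kJ

Adiabatic: W = (P₁V₁ − P₂V₂)/(γ − 1) with γ = 5/3.
P₁V₁ = 14385 J, P₂V₂ = 33398 J.
W = (14385 − 33398) / 0.6667 = -28520 J.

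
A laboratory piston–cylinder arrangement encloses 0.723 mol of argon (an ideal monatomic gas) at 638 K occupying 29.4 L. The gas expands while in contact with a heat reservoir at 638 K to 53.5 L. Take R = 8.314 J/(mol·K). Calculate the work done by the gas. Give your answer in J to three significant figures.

Isothermal: W = nRT ln(V₂/V₁).
W = (0.723)(8.314)(638) × ln(53.5/29.4)
  = 3835 × 0.5987
W_by_gas = 2296 J.

W ≈ 2300 J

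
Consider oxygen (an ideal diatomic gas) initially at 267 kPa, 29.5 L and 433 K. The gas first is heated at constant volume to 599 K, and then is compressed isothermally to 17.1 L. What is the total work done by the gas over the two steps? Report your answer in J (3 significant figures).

W_total ≈ -5940 J

Step 1 (isochoric): W = 0 (constant volume).
After step 1: P = 369.4 kPa (V unchanged).
Step 2 (isothermal): W = P₁V₁ ln(V₂/V₁) = (10896) ln(17.1/29.5) = -5942 J.
W_total = 0 − 5942 = -5942 J.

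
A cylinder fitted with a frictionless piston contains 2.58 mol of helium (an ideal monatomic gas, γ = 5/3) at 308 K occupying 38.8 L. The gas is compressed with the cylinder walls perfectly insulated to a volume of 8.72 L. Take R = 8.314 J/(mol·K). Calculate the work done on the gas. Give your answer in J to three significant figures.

Adiabatic: TV^(γ−1) = const with γ = 5/3.
T₂ = T₁ (V₁/V₂)^(γ−1) = 308 × (38.8/8.72)^0.667 = 308 × 2.705 = 833.2 K.
W_by = nCᵥ(T₁ − T₂) = (2.58)(12.47)(308 − 833.2) = -16899 J.
Work on gas = −W_by = 16899 J.

W ≈ 16900 J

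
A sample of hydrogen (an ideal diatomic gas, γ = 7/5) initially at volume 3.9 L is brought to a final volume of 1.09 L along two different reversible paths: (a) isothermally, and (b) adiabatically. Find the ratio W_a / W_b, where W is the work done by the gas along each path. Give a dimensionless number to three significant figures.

Path (a) isothermal: W = P₁V₁ ln(V₂/V₁) → W_a/(P₁V₁) = -1.275.
Path (b) adiabatic: W = P₁V₁(1 − (V₁/V₂)^(γ−1))/(γ−1) → W_b/(P₁V₁) = -1.663.
W_a / W_b = -1.275 / -1.663 = 0.7666.

W_a / W_b ≈ 0.767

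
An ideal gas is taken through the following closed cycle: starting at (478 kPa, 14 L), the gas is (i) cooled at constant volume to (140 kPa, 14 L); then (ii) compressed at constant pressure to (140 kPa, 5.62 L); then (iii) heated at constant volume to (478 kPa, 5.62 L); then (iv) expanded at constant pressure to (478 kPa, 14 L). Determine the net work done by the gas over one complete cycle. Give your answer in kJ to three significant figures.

W_net ≈ 2.83 kJ

Constant-volume legs do no work.
W(ii) = (140)(5.62 − 14) = -1173 J; W(iv) = (478)(14 − 5.62) = 4006 J.
W_net = -1173 + 4006 = 2832 J (the clockwise enclosed area).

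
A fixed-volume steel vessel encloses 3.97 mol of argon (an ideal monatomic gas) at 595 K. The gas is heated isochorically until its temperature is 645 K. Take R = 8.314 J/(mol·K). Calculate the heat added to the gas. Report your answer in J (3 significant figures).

Constant volume ⇒ W = 0, so Q = ΔU = nCᵥΔT with Cᵥ = 3R/2 = 12.47 J/(mol·K).
ΔU = (3.97)(12.47)(645 − 595) = 2475 J.

Q ≈ 2480 J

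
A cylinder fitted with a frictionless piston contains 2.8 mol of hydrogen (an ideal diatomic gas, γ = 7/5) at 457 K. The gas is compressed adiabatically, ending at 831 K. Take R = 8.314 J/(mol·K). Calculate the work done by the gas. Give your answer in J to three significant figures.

W ≈ -21800 J

Adiabatic ⇒ Q = 0, so W_by = −ΔU = nCᵥ(T₁ − T₂).
Cᵥ = 5R/2 = 20.79 J/(mol·K).
W = (2.8)(20.79)(457 − 831) = -21766 J.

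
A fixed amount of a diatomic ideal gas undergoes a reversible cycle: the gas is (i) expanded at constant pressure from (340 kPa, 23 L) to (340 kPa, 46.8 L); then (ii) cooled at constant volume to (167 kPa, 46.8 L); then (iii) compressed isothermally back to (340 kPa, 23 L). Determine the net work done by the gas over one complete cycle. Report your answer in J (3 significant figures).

Leg (i): W = PΔV = (340)(46.8 − 23) = 8092 J.
Leg (ii): W = 0.
Leg (iii): W = PᵢVᵢ ln(V_f/Vᵢ) = (7816) ln(23/46.8) = -5552 J.
W_net = 8092 − 5552 = 2540 J.

W_net ≈ 2540 J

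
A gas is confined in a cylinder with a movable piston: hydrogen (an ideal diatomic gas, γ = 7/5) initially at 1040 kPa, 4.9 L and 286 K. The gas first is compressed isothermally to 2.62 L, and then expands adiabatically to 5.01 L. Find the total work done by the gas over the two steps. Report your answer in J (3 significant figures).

W_total ≈ -280 J

Step 1 (isothermal): W = P₁V₁ ln(V₂/V₁) = (5096) ln(2.62/4.9) = -3190 J.
After step 1: P = 1945 kPa, V = 2.62 L, T = 286 K.
Step 2 (adiabatic): W = (P₁V₁ − P₂V₂)/(γ−1) = (5096 − 3932)/0.4 = 2910 J.
W_total = -3190 + 2910 = -280.4 J.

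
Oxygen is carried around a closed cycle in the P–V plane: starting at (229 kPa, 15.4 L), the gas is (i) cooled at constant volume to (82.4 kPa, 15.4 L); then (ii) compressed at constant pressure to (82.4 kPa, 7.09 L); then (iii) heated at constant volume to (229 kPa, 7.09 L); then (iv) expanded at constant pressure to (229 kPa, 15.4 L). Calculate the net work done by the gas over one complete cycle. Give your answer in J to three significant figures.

W_net ≈ 1220 J

Constant-volume legs do no work.
W(ii) = (82.4)(7.09 − 15.4) = -684.7 J; W(iv) = (229)(15.4 − 7.09) = 1903 J.
W_net = -684.7 + 1903 = 1218 J (the clockwise enclosed area).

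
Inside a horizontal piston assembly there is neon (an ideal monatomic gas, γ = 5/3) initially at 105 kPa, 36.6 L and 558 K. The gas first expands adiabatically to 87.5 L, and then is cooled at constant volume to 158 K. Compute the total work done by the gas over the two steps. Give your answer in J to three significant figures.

W_total ≈ 2540 J

Step 1 (adiabatic): W = (P₁V₁ − P₂V₂)/(γ−1) = (3843 − 2149)/0.667 = 2540 J.
Step 2 (isochoric): W = 0 (constant volume).
W_total = 2540 + 0 = 2540 J.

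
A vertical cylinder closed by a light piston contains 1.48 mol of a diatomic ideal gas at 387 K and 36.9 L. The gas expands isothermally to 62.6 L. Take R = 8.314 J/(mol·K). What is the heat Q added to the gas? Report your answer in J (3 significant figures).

Q ≈ 2520 J

Isothermal ⇒ ΔU = 0, so Q = W = nRT ln(V₂/V₁).
Q = (1.48)(8.314)(387) ln(62.6/36.9) = 4762 × 0.5286 = 2517 J.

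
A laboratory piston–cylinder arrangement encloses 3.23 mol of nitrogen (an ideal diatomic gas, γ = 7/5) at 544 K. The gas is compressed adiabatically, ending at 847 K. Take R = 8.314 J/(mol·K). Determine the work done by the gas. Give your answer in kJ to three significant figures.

W ≈ -20.3 kJ

Adiabatic ⇒ Q = 0, so W_by = −ΔU = nCᵥ(T₁ − T₂).
Cᵥ = 5R/2 = 20.79 J/(mol·K).
W = (3.23)(20.79)(544 − 847) = -20342 J.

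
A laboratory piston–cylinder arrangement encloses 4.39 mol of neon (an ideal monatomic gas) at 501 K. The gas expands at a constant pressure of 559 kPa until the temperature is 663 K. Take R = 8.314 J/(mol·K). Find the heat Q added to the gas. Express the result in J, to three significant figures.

Q ≈ 14800 J

Isobaric: W = nRΔT = (4.39)(8.314)(162) = 5913 J.
ΔU = nCᵥΔT with Cᵥ = 3R/2: ΔU = (4.39)(12.47)(162) = 8869 J.
Q = ΔU + W = 8869 + 5913 = 14782 J.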